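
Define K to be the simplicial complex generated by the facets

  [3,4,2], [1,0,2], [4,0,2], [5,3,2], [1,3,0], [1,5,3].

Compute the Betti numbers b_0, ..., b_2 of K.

Take the total order 0 < 1 < 2 < 3 < 4 < 5 on the vertex set. Then K (dimension 2) consists of the simplices:

  0-simplices (6): [0], [1], [2], [3], [4], [5]
  1-simplices (12): [0,1], [0,2], [0,3], [0,4], [1,2], [1,3], [1,5], [2,3], [2,4], [2,5], [3,4], [3,5]
  2-simplices (6): [0,1,2], [0,1,3], [0,2,4], [1,3,5], [2,3,4], [2,3,5]

so the chain groups are C_0 ≅ Z^6, C_1 ≅ Z^12, C_2 ≅ Z^6.

∂_1: C_1 → C_0 is given by ∂[p,q] = [q] − [p]. For instance
  ∂[0,2] = [2] − [0].
The 6×12 boundary matrix has rank 5 and Smith normal form diag(1,1,1,1,1).

Boundary ∂_2: C_2 → C_1 acts by ∂[p,q,r] = [q,r] − [p,r] + [p,q]. For instance
  ∂[0,1,3] = [1,3] − [0,3] + [0,1],
  ∂[2,3,5] = [3,5] − [2,5] + [2,3].
The 12×6 boundary matrix has rank 6 and Smith normal form diag(1,1,1,1,1,1).

Reading off H_k = ker ∂_k / im ∂_{k+1}:

  H_0: rank C_0 − rank ∂_1 = 6 − 5 = 1, and the invariant factors of ∂_1 are all 1, so H_0 = Z.
  H_1: rank ker ∂_1 − rank ∂_2 = (12 − 5) − 6 = 1, and the invariant factors of ∂_2 are all 1, so H_1 = Z.
  H_2: rank ker ∂_2 − rank ∂_3 = (6 − 6) − 0 = 0, and there is no ∂_3, so H_2 = 0.

Hence the Betti numbers are b_0 = 1, b_1 = 1, b_2 = 0.

b_0 = 1, b_1 = 1, b_2 = 0.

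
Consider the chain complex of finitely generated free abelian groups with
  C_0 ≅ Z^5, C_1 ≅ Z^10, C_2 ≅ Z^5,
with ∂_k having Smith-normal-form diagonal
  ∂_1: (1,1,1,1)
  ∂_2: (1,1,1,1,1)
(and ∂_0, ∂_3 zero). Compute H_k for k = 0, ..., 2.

H_0: b_0 = 5 − 0 − 4 = 1; torsion from ∂_1 factors > 1: none. So H_0 ≅ Z.
H_1: b_1 = 10 − 4 − 5 = 1; torsion from ∂_2 factors > 1: none. So H_1 ≅ Z.
H_2: b_2 = 5 − 5 − 0 = 0; torsion from ∂_3 factors > 1: none. So H_2 ≅ 0.

H_0 ≅ Z,  H_1 ≅ Z,  H_2 = 0.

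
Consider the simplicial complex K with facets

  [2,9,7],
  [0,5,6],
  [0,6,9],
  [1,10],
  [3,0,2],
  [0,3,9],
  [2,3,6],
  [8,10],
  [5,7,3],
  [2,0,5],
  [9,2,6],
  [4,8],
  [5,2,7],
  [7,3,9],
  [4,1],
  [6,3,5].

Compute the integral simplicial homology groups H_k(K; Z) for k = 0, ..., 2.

H_0 = Z^2,  H_1 = Z ⊕ Z/2Z,  H_2 = 0.

K has 11 vertices, 22 edges, 12 triangles.
rank ∂_0 = 0, rank ∂_1 = 9 ⇒ b_0 = 11 − 0 − 9 = 2; all invariant factors of ∂_1 are 1 so no torsion. So H_0 ≅ Z^2.
rank ∂_1 = 9, rank ∂_2 = 12 ⇒ b_1 = 22 − 9 − 12 = 1; ∂_2 has invariant factor(s) [2] giving torsion. So H_1 ≅ Z ⊕ Z/2Z.
rank ∂_2 = 12, rank ∂_3 = 0 ⇒ b_2 = 12 − 12 − 0 = 0. So H_2 ≅ 0.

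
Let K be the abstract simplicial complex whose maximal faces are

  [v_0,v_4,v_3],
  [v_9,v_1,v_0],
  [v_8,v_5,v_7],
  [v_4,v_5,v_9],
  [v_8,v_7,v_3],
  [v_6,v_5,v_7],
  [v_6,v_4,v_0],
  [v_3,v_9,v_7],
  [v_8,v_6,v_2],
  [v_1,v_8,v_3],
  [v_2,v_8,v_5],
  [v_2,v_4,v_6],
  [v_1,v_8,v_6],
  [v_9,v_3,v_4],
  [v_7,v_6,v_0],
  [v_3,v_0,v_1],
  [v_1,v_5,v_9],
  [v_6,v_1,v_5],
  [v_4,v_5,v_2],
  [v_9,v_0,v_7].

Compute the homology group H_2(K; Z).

H_2 = 0.

We work with the vertex ordering v_0 < v_1 < v_2 < v_3 < v_4 < v_5 < v_6 < v_7 < v_8 < v_9. The simplices of K, each written with vertices in increasing order, are:

  0-simplices (10): [v_0], [v_1], [v_2], [v_3], [v_4], [v_5], [v_6], [v_7], [v_8], [v_9]
  1-simplices (30): (30 of them)
  2-simplices (20): (20 of them)

so the chain groups are C_0 ≅ Z^10, C_1 ≅ Z^30, C_2 ≅ Z^20.

∂_1: C_1 → C_0 maps an edge to its endpoints' difference, ∂[p,q] = q − p. For instance
  ∂[v_4,v_6] = [v_6] − [v_4].
This gives a 10×30 integer matrix of rank 9; reducing to Smith normal form yields diagonal entries (1,1,1,1,1,1,1,1,1).

∂_2: C_2 → C_1 maps a triangle to the signed sum of its edges. For instance
  ∂[v_1,v_5,v_6] = [v_5,v_6] − [v_1,v_6] + [v_1,v_5],
  ∂[v_2,v_5,v_8] = [v_5,v_8] − [v_2,v_8] + [v_2,v_5].
The resulting 30×20 matrix has rank 20, and its Smith normal form has invariant factors (1,1,1,1,1,1,1,1,1,1,1,1,1,1,1,1,1,1,1,2).

From H_k ≅ ker(∂_k) / im(∂_{k+1}) we obtain:

  H_2: rank ker ∂_2 − rank ∂_3 = (20 − 20) − 0 = 0, and there is no ∂_3, so H_2 = 0.

(K is a triangulation of the Klein bottle.)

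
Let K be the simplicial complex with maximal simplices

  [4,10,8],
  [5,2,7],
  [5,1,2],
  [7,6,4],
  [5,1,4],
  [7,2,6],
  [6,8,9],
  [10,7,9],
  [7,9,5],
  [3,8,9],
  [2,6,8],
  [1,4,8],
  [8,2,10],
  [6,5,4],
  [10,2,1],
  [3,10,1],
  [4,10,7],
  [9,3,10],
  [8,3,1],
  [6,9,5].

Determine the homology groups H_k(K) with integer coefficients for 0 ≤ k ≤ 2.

Take the total order 1 < 2 < 3 < 4 < 5 < 6 < 7 < 8 < 9 < 10 on the vertex set. Then K (dimension 2) consists of the simplices:

  0-simplices (10): [1], [2], [3], [4], [5], [6], [7], [8], [9], [10]
  1-simplices (30): (30 of them)
  2-simplices (20): (20 of them)

Hence C_0 ≅ Z^10, C_1 ≅ Z^30, C_2 ≅ Z^20.

∂_1: C_1 → C_0 sends each edge [p,q] (with p < q) to q − p. For instance
  ∂[4,5] = [5] − [4].
This gives a 10×30 integer matrix of rank 9; reducing to Smith normal form yields diagonal entries (1,1,1,1,1,1,1,1,1).

Boundary ∂_2: C_2 → C_1 sends each 2-simplex [p,q,r] to [q,r] − [p,r] + [p,q]. For instance
  ∂[2,5,7] = [5,7] − [2,7] + [2,5],
  ∂[4,8,10] = [8,10] − [4,10] + [4,8].
The 30×20 boundary matrix has rank 20 and Smith normal form diag(1,1,1,1,1,1,1,1,1,1,1,1,1,1,1,1,1,1,1,2).

Now H_k = ker ∂_k / im ∂_{k+1}, so:

  H_0: rank C_0 − rank ∂_1 = 10 − 9 = 1, and the invariant factors of ∂_1 are all 1, so H_0 ≅ Z.
  H_1: rank ker ∂_1 − rank ∂_2 = (30 − 9) − 20 = 1, and ∂_2 has invariant factor 2 > 1, so H_1 ≅ Z ⊕ Z/2.
  H_2: rank ker ∂_2 − rank ∂_3 = (20 − 20) − 0 = 0, and there is no ∂_3, so H_2 ≅ 0.

As a check, the Euler characteristic is 10 − 30 + 20 = 0, which agrees with 1 − 1 + 0 = 0.
(K is a triangulation of the Klein bottle.)

H_0 ≅ Z,  H_1 ≅ Z ⊕ Z/2,  H_2 = 0.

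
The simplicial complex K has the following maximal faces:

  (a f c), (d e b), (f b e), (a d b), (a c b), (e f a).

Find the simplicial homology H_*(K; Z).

Order the vertices as a < b < c < d < e < f. Listing each simplex with vertices in this order, K has dimension 2 with simplices:

  0-simplices (6): a, b, c, d, e, f
  1-simplices (12): ab, ac, ad, ae, af, bc, bd, be, bf, cf, de, ef
  2-simplices (6): abc, abd, acf, aef, bde, bef

giving chain groups C_0 ≅ Z^6, C_1 ≅ Z^12, C_2 ≅ Z^6.

Boundary ∂_1: C_1 → C_0 maps an edge to its endpoints' difference, ∂[p,q] = q − p. For instance
  ∂cf = f − c.
This gives a 6×12 integer matrix of rank 5; reducing to Smith normal form yields diagonal entries (1,1,1,1,1).

Boundary ∂_2: C_2 → C_1 sends each 2-simplex [p,q,r] to [q,r] − [p,r] + [p,q]. For instance
  ∂bde = de − be + bd,
  ∂aef = ef − af + ae.
As a 12×6 matrix over Z this has rank 6, with invariant factors (1,1,1,1,1,1).

Reading off H_k = ker ∂_k / im ∂_{k+1}:

  H_0: rank C_0 − rank ∂_1 = 6 − 5 = 1, and the invariant factors of ∂_1 are all 1, so H_0 ≅ Z.
  H_1: rank ker ∂_1 − rank ∂_2 = (12 − 5) − 6 = 1, and the invariant factors of ∂_2 are all 1, so H_1 ≅ Z.
  H_2: rank ker ∂_2 − rank ∂_3 = (6 − 6) − 0 = 0, and there is no ∂_3, so H_2 ≅ 0.

(K is a triangulation of the cylinder S^1 x I.)

H_0 = Z,  H_1 = Z,  H_2 = 0.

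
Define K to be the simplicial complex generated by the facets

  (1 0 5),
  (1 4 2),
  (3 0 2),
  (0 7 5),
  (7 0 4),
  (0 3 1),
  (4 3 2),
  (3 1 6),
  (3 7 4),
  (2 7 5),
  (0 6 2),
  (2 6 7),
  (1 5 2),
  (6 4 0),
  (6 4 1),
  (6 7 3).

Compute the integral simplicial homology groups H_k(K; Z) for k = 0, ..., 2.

Take the total order 0 < 1 < 2 < 3 < 4 < 5 < 6 < 7 on the vertex set. Then K (dimension 2) consists of the simplices:

  0-simplices (8): [0], [1], [2], [3], [4], [5], [6], [7]
  1-simplices (24): (24 of them)
  2-simplices (16): [0,1,3], [0,1,5], [0,2,3], [0,2,6], [0,4,6], [0,4,7], [0,5,7], [1,2,4], [1,2,5], [1,3,6], [1,4,6], [2,3,4], [2,5,7], [2,6,7], [3,4,7], [3,6,7]

Hence C_0 ≅ Z^8, C_1 ≅ Z^24, C_2 ≅ Z^16.

Boundary ∂_1: C_1 → C_0 sends each edge [p,q] (with p < q) to q − p.
The 8×24 boundary matrix has rank 7 and Smith normal form diag(1,1,1,1,1,1,1).

Boundary ∂_2: C_2 → C_1 maps a triangle to the signed sum of its edges. For instance
  ∂[0,1,3] = [1,3] − [0,3] + [0,1],
  ∂[0,4,7] = [4,7] − [0,7] + [0,4].
As a 24×16 matrix over Z this has rank 15, with invariant factors (1,1,1,1,1,1,1,1,1,1,1,1,1,1,1).

From H_k ≅ ker(∂_k) / im(∂_{k+1}) we obtain:

  H_0: rank C_0 − rank ∂_1 = 8 − 7 = 1, and the invariant factors of ∂_1 are all 1, so H_0 ≅ Z.
  H_1: rank ker ∂_1 − rank ∂_2 = (24 − 7) − 15 = 2, and the invariant factors of ∂_2 are all 1, so H_1 ≅ Z^2.
  H_2: rank ker ∂_2 − rank ∂_3 = (16 − 15) − 0 = 1, and there is no ∂_3, so H_2 ≅ Z.

As a check, the Euler characteristic is 8 − 24 + 16 = 0, which agrees with 1 − 2 + 1 = 0.

H_0 ≅ Z,  H_1 ≅ Z^2,  H_2 ≅ Z.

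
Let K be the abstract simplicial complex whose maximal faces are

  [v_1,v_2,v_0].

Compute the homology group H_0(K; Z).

H_0 = Z.

Take the total order v_0 < v_1 < v_2 on the vertex set. Then K (dimension 2) consists of the simplices:

  0-simplices (3): [v_0], [v_1], [v_2]
  1-simplices (3): [v_0,v_1], [v_0,v_2], [v_1,v_2]
  2-simplices (1): [v_0,v_1,v_2]

so the chain groups are C_0 ≅ Z^3, C_1 ≅ Z^3, C_2 ≅ Z^1.

Boundary ∂_1: C_1 → C_0 is given by ∂[p,q] = [q] − [p]. For instance
  ∂[v_0,v_2] = [v_2] − [v_0].
As a 3×3 matrix over Z this has rank 2, with invariant factors (1,1).

∂_2: C_2 → C_1 sends each 2-simplex [p,q,r] to [q,r] − [p,r] + [p,q]. For instance
  ∂[v_0,v_1,v_2] = [v_1,v_2] − [v_0,v_2] + [v_0,v_1].
The resulting 3×1 matrix has rank 1, and its Smith normal form has invariant factors (1).

Reading off H_k = ker ∂_k / im ∂_{k+1}:

  H_0: rank C_0 − rank ∂_1 = 3 − 2 = 1, and the invariant factors of ∂_1 are all 1, so H_0 = Z.

(K is a triangulation of the 2-simplex.)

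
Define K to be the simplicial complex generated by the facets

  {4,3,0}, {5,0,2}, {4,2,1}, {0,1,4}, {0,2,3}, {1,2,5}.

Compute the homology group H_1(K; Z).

Take the total order 0 < 1 < 2 < 3 < 4 < 5 on the vertex set. Then K (dimension 2) consists of the simplices:

  0-simplices (6): [0], [1], [2], [3], [4], [5]
  1-simplices (12): [0,1], [0,2], [0,3], [0,4], [0,5], [1,2], [1,4], [1,5], [2,3], [2,4], [2,5], [3,4]
  2-simplices (6): [0,1,4], [0,2,3], [0,2,5], [0,3,4], [1,2,4], [1,2,5]

giving chain groups C_0 ≅ Z^6, C_1 ≅ Z^12, C_2 ≅ Z^6.

The boundary map ∂_1: C_1 → C_0 is given by ∂[p,q] = [q] − [p]. For instance
  ∂[1,2] = [2] − [1].
The resulting 6×12 matrix has rank 5, and its Smith normal form has invariant factors (1,1,1,1,1).

∂_2: C_2 → C_1 acts by ∂[p,q,r] = [q,r] − [p,r] + [p,q]. For instance
  ∂[1,2,4] = [2,4] − [1,4] + [1,2],
  ∂[0,3,4] = [3,4] − [0,4] + [0,3].
As a 12×6 matrix over Z this has rank 6, with invariant factors (1,1,1,1,1,1).

From H_k ≅ ker(∂_k) / im(∂_{k+1}) we obtain:

  H_1: rank ker ∂_1 − rank ∂_2 = (12 − 5) − 6 = 1, and the invariant factors of ∂_2 are all 1, so H_1 ≅ Z.

H_1 ≅ Z.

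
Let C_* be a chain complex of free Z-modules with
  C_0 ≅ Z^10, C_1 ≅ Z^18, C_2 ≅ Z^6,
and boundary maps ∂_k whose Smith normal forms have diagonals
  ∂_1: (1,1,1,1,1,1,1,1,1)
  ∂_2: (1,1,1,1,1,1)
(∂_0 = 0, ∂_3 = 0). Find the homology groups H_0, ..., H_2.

H_0: b_0 = 10 − 0 − 9 = 1; torsion from ∂_1 factors > 1: none. So H_0 ≅ Z.
H_1: b_1 = 18 − 9 − 6 = 3; torsion from ∂_2 factors > 1: none. So H_1 ≅ Z^3.
H_2: b_2 = 6 − 6 − 0 = 0; torsion from ∂_3 factors > 1: none. So H_2 ≅ 0.

H_0 ≅ Z,  H_1 ≅ Z^3,  H_2 = 0.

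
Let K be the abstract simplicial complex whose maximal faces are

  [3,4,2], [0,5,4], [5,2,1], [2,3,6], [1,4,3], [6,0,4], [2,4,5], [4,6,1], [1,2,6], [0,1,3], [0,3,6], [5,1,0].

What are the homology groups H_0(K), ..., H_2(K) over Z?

Fix the vertex order 0 < 1 < 2 < 3 < 4 < 5 < 6 and write every simplex with vertices in increasing order. Then dim K = 2 and the simplices of K are:

  0-simplices (7): [0], [1], [2], [3], [4], [5], [6]
  1-simplices (18): [0,1], [0,3], [0,4], [0,5], [0,6], [1,2], [1,3], [1,4], [1,5], [1,6], [2,3], [2,4], [2,5], [2,6], [3,4], [3,6], [4,5], [4,6]
  2-simplices (12): [0,1,3], [0,1,5], [0,3,6], [0,4,5], [0,4,6], [1,2,5], [1,2,6], [1,3,4], [1,4,6], [2,3,4], [2,3,6], [2,4,5]

giving chain groups C_0 ≅ Z^7, C_1 ≅ Z^18, C_2 ≅ Z^12.

The boundary map ∂_1: C_1 → C_0 maps an edge to its endpoints' difference, ∂[p,q] = q − p.
As a 7×18 matrix over Z this has rank 6, with invariant factors (1,1,1,1,1,1).

Boundary ∂_2: C_2 → C_1 sends each 2-simplex [p,q,r] to [q,r] − [p,r] + [p,q]. For instance
  ∂[2,3,4] = [3,4] − [2,4] + [2,3],
  ∂[2,4,5] = [4,5] − [2,5] + [2,4].
The resulting 18×12 matrix has rank 12, and its Smith normal form has invariant factors (1,1,1,1,1,1,1,1,1,1,1,2).

Reading off H_k = ker ∂_k / im ∂_{k+1}:

  H_0: rank C_0 − rank ∂_1 = 7 − 6 = 1, and the invariant factors of ∂_1 are all 1, so H_0 ≅ Z.
  H_1: rank ker ∂_1 − rank ∂_2 = (18 − 6) − 12 = 0, and ∂_2 has invariant factor 2 > 1, so H_1 ≅ Z_2.
  H_2: rank ker ∂_2 − rank ∂_3 = (12 − 12) − 0 = 0, and there is no ∂_3, so H_2 ≅ 0.

H_0 = Z,  H_1 = Z_2,  H_2 = 0.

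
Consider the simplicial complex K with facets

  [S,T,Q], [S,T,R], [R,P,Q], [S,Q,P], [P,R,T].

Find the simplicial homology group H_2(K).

H_2 = 0.

Fix the vertex order P < Q < R < S < T and write every simplex with vertices in increasing order. Then dim K = 2 and the simplices of K are:

  0-simplices (5): P, Q, R, S, T
  1-simplices (10): PQ, PR, PS, PT, QR, QS, QT, RS, RT, ST
  2-simplices (5): PQR, PQS, PRT, QST, RST

so the chain groups are C_0 ≅ Z^5, C_1 ≅ Z^10, C_2 ≅ Z^5.

∂_1: C_1 → C_0 is given by ∂[p,q] = [q] − [p].
As a 5×10 matrix over Z this has rank 4, with invariant factors (1,1,1,1).

∂_2: C_2 → C_1 sends each 2-simplex [p,q,r] to [q,r] − [p,r] + [p,q]. For instance
  ∂QST = ST − QT + QS,
  ∂PQS = QS − PS + PQ.
As a 10×5 matrix over Z this has rank 5, with invariant factors (1,1,1,1,1).

Reading off H_k = ker ∂_k / im ∂_{k+1}:

  H_2: rank ker ∂_2 − rank ∂_3 = (5 − 5) − 0 = 0, and there is no ∂_3, so H_2 ≅ 0.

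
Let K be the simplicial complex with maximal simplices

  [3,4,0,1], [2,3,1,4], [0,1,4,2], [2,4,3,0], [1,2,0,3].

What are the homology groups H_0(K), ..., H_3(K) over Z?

H_0 = Z,  H_1 = 0,  H_2 = 0,  H_3 = Z.

Take the total order 0 < 1 < 2 < 3 < 4 on the vertex set. Then K (dimension 3) consists of the simplices:

  0-simplices (5): [0], [1], [2], [3], [4]
  1-simplices (10): [0,1], [0,2], [0,3], [0,4], [1,2], [1,3], [1,4], [2,3], [2,4], [3,4]
  2-simplices (10): [0,1,2], [0,1,3], [0,1,4], [0,2,3], [0,2,4], [0,3,4], [1,2,3], [1,2,4], [1,3,4], [2,3,4]
  3-simplices (5): [0,1,2,3], [0,1,2,4], [0,1,3,4], [0,2,3,4], [1,2,3,4]

so the chain groups are C_0 ≅ Z^5, C_1 ≅ Z^10, C_2 ≅ Z^10, C_3 ≅ Z^5.

Boundary ∂_1: C_1 → C_0 is given by ∂[p,q] = [q] − [p]. For instance
  ∂[2,4] = [4] − [2].
As a 5×10 matrix over Z this has rank 4, with invariant factors (1,1,1,1).

Boundary ∂_2: C_2 → C_1 acts by ∂[p,q,r] = [q,r] − [p,r] + [p,q]. For instance
  ∂[1,2,4] = [2,4] − [1,4] + [1,2],
  ∂[1,3,4] = [3,4] − [1,4] + [1,3].
This gives a 10×10 integer matrix of rank 6; reducing to Smith normal form yields diagonal entries (1,1,1,1,1,1).

The boundary map ∂_3: C_3 → C_2 sends each 3-simplex σ to the alternating sum Σ_i (−1)^i (σ with its i-th vertex removed). For instance
  ∂[1,2,3,4] = [2,3,4] − [1,3,4] + [1,2,4] − [1,2,3],
  ∂[0,1,2,4] = [1,2,4] − [0,2,4] + [0,1,4] − [0,1,2].
As a 10×5 matrix over Z this has rank 4, with invariant factors (1,1,1,1).

Now H_k = ker ∂_k / im ∂_{k+1}, so:

  H_0: rank C_0 − rank ∂_1 = 5 − 4 = 1, and the invariant factors of ∂_1 are all 1, so H_0 = Z.
  H_1: rank ker ∂_1 − rank ∂_2 = (10 − 4) − 6 = 0, and the invariant factors of ∂_2 are all 1, so H_1 = 0.
  H_2: rank ker ∂_2 − rank ∂_3 = (10 − 6) − 4 = 0, and the invariant factors of ∂_3 are all 1, so H_2 = 0.
  H_3: rank ker ∂_3 − rank ∂_4 = (5 − 4) − 0 = 1, and there is no ∂_4, so H_3 = Z.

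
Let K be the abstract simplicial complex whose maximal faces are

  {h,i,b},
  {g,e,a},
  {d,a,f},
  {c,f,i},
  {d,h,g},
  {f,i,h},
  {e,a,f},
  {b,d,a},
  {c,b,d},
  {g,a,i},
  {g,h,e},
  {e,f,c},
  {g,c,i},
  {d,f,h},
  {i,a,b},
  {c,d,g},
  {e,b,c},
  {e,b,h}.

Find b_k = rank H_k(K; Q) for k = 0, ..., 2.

b_0 = 1, b_1 = 2, b_2 = 1.

K has 9 vertices, 27 edges, 18 triangles.
rank ∂_0 = 0, rank ∂_1 = 8 ⇒ b_0 = 9 − 0 − 8 = 1; all invariant factors of ∂_1 are 1 so no torsion. So H_0 ≅ Z.
rank ∂_1 = 8, rank ∂_2 = 17 ⇒ b_1 = 27 − 8 − 17 = 2; all invariant factors of ∂_2 are 1 so no torsion. So H_1 ≅ Z^2.
rank ∂_2 = 17, rank ∂_3 = 0 ⇒ b_2 = 18 − 17 − 0 = 1. So H_2 ≅ Z.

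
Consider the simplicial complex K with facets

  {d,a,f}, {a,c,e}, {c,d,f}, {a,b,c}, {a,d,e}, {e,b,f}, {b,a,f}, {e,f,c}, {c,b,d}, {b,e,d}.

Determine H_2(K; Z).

Order the vertices as a < b < c < d < e < f. Listing each simplex with vertices in this order, K has dimension 2 with simplices:

  0-simplices (6): a, b, c, d, e, f
  1-simplices (15): ab, ac, ad, ae, af, bc, bd, be, bf, cd, ce, cf, de, df, ef
  2-simplices (10): abc, abf, ace, ade, adf, bcd, bde, bef, cdf, cef

Hence C_0 ≅ Z^6, C_1 ≅ Z^15, C_2 ≅ Z^10.

The boundary map ∂_1: C_1 → C_0 sends each edge [p,q] (with p < q) to q − p. For instance
  ∂bf = f − b.
The resulting 6×15 matrix has rank 5, and its Smith normal form has invariant factors (1,1,1,1,1).

The boundary map ∂_2: C_2 → C_1 acts by ∂[p,q,r] = [q,r] − [p,r] + [p,q]. For instance
  ∂ade = de − ae + ad,
  ∂bde = de − be + bd.
As a 15×10 matrix over Z this has rank 10, with invariant factors (1,1,1,1,1,1,1,1,1,2).

Now H_k = ker ∂_k / im ∂_{k+1}, so:

  H_2: rank ker ∂_2 − rank ∂_3 = (10 − 10) − 0 = 0, and there is no ∂_3, so H_2 ≅ 0.

H_2 = 0.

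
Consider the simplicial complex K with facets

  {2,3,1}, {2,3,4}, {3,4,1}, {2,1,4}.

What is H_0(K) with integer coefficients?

Fix the vertex order 1 < 2 < 3 < 4 and write every simplex with vertices in increasing order. Then dim K = 2 and the simplices of K are:

  0-simplices (4): [1], [2], [3], [4]
  1-simplices (6): [1,2], [1,3], [1,4], [2,3], [2,4], [3,4]
  2-simplices (4): [1,2,3], [1,2,4], [1,3,4], [2,3,4]

so the chain groups are C_0 ≅ Z^4, C_1 ≅ Z^6, C_2 ≅ Z^4.

The boundary map ∂_1: C_1 → C_0 is given by ∂[p,q] = [q] − [p].
The resulting 4×6 matrix has rank 3, and its Smith normal form has invariant factors (1,1,1).

∂_2: C_2 → C_1 maps a triangle to the signed sum of its edges. For instance
  ∂[1,2,3] = [2,3] − [1,3] + [1,2],
  ∂[1,3,4] = [3,4] − [1,4] + [1,3].
As a 6×4 matrix over Z this has rank 3, with invariant factors (1,1,1).

Now H_k = ker ∂_k / im ∂_{k+1}, so:

  H_0: rank C_0 − rank ∂_1 = 4 − 3 = 1, and the invariant factors of ∂_1 are all 1, so H_0 = Z.

(K is a triangulation of the 2-sphere S^2.)

H_0 ≅ Z.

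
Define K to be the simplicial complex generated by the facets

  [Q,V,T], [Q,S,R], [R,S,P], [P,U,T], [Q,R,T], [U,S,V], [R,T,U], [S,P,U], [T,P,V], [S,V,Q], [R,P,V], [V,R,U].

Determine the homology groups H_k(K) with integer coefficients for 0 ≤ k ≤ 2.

We work with the vertex ordering P < Q < R < S < T < U < V. The simplices of K, each written with vertices in increasing order, are:

  0-simplices (7): P, Q, R, S, T, U, V
  1-simplices (18): PR, PS, PT, PU, PV, QR, QS, QT, QV, RS, RT, RU, RV, SU, SV, TU, TV, UV
  2-simplices (12): PRS, PRV, PSU, PTU, PTV, QRS, QRT, QSV, QTV, RTU, RUV, SUV

so the chain groups are C_0 ≅ Z^7, C_1 ≅ Z^18, C_2 ≅ Z^12.

∂_1: C_1 → C_0 sends each edge [p,q] (with p < q) to q − p.
The 7×18 boundary matrix has rank 6 and Smith normal form diag(1,1,1,1,1,1).

∂_2: C_2 → C_1 sends each 2-simplex [p,q,r] to [q,r] − [p,r] + [p,q]. For instance
  ∂SUV = UV − SV + SU,
  ∂PRS = RS − PS + PR.
This gives a 18×12 integer matrix of rank 12; reducing to Smith normal form yields diagonal entries (1,1,1,1,1,1,1,1,1,1,1,2).

Reading off H_k = ker ∂_k / im ∂_{k+1}:

  H_0: rank C_0 − rank ∂_1 = 7 − 6 = 1, and the invariant factors of ∂_1 are all 1, so H_0 = Z.
  H_1: rank ker ∂_1 − rank ∂_2 = (18 − 6) − 12 = 0, and ∂_2 has invariant factor 2 > 1, so H_1 = Z_2.
  H_2: rank ker ∂_2 − rank ∂_3 = (12 − 12) − 0 = 0, and there is no ∂_3, so H_2 = 0.

(K is a triangulation of the real projective plane RP^2.)

H_0 = Z,  H_1 = Z_2,  H_2 = 0.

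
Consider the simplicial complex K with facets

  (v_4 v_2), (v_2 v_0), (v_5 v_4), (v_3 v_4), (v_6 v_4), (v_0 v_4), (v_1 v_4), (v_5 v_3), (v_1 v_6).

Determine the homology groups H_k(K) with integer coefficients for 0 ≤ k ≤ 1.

Order the vertices as v_0 < v_1 < v_2 < v_3 < v_4 < v_5 < v_6. Listing each simplex with vertices in this order, K has dimension 1 with simplices:

  0-simplices (7): [v_0], [v_1], [v_2], [v_3], [v_4], [v_5], [v_6]
  1-simplices (9): [v_0,v_2], [v_0,v_4], [v_1,v_4], [v_1,v_6], [v_2,v_4], [v_3,v_4], [v_3,v_5], [v_4,v_5], [v_4,v_6]

Hence C_0 ≅ Z^7, C_1 ≅ Z^9.

Boundary ∂_1: C_1 → C_0 sends each edge [p,q] (with p < q) to q − p. For instance
  ∂[v_4,v_5] = [v_5] − [v_4].
This gives a 7×9 integer matrix of rank 6; reducing to Smith normal form yields diagonal entries (1,1,1,1,1,1).

From H_k ≅ ker(∂_k) / im(∂_{k+1}) we obtain:

  H_0: rank C_0 − rank ∂_1 = 7 − 6 = 1, and the invariant factors of ∂_1 are all 1, so H_0 = Z.
  H_1: rank ker ∂_1 − rank ∂_2 = (9 − 6) − 0 = 3, and there is no ∂_2, so H_1 = Z^3.

H_0 ≅ Z,  H_1 ≅ Z^3.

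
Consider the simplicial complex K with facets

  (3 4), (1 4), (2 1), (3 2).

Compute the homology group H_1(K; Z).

We work with the vertex ordering 1 < 2 < 3 < 4. The simplices of K, each written with vertices in increasing order, are:

  0-simplices (4): [1], [2], [3], [4]
  1-simplices (4): [1,2], [1,4], [2,3], [3,4]

giving chain groups C_0 ≅ Z^4, C_1 ≅ Z^4.

Boundary ∂_1: C_1 → C_0 maps an edge to its endpoints' difference, ∂[p,q] = q − p. For instance
  ∂[1,2] = [2] − [1].
The resulting 4×4 matrix has rank 3, and its Smith normal form has invariant factors (1,1,1).

Now H_k = ker ∂_k / im ∂_{k+1}, so:

  H_1: rank ker ∂_1 − rank ∂_2 = (4 − 3) − 0 = 1, and there is no ∂_2, so H_1 ≅ Z.

H_1 = Z.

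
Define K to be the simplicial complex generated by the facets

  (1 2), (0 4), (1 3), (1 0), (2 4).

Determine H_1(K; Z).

Order the vertices as 0 < 1 < 2 < 3 < 4. Listing each simplex with vertices in this order, K has dimension 1 with simplices:

  0-simplices (5): [0], [1], [2], [3], [4]
  1-simplices (5): [0,1], [0,4], [1,2], [1,3], [2,4]

Hence C_0 ≅ Z^5, C_1 ≅ Z^5.

Boundary ∂_1: C_1 → C_0 maps an edge to its endpoints' difference, ∂[p,q] = q − p. For instance
  ∂[1,2] = [2] − [1].
The 5×5 boundary matrix has rank 4 and Smith normal form diag(1,1,1,1).

From H_k ≅ ker(∂_k) / im(∂_{k+1}) we obtain:

  H_1: rank ker ∂_1 − rank ∂_2 = (5 − 4) − 0 = 1, and there is no ∂_2, so H_1 = Z.

H_1 ≅ Z.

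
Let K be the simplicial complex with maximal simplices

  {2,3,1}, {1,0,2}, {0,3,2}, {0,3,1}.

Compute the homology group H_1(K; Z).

Fix the vertex order 0 < 1 < 2 < 3 and write every simplex with vertices in increasing order. Then dim K = 2 and the simplices of K are:

  0-simplices (4): [0], [1], [2], [3]
  1-simplices (6): [0,1], [0,2], [0,3], [1,2], [1,3], [2,3]
  2-simplices (4): [0,1,2], [0,1,3], [0,2,3], [1,2,3]

so the chain groups are C_0 ≅ Z^4, C_1 ≅ Z^6, C_2 ≅ Z^4.

The boundary map ∂_1: C_1 → C_0 sends each edge [p,q] (with p < q) to q − p. For instance
  ∂[0,1] = [1] − [0].
The 4×6 boundary matrix has rank 3 and Smith normal form diag(1,1,1).

Boundary ∂_2: C_2 → C_1 maps a triangle to the signed sum of its edges. For instance
  ∂[0,1,2] = [1,2] − [0,2] + [0,1],
  ∂[0,1,3] = [1,3] − [0,3] + [0,1].
This gives a 6×4 integer matrix of rank 3; reducing to Smith normal form yields diagonal entries (1,1,1).

From H_k ≅ ker(∂_k) / im(∂_{k+1}) we obtain:

  H_1: rank ker ∂_1 − rank ∂_2 = (6 − 3) − 3 = 0, and the invariant factors of ∂_2 are all 1, so H_1 ≅ 0.

H_1 ≅ 0.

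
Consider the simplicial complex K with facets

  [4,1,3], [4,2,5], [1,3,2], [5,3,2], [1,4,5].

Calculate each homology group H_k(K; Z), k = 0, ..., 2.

Order the vertices as 1 < 2 < 3 < 4 < 5. Listing each simplex with vertices in this order, K has dimension 2 with simplices:

  0-simplices (5): [1], [2], [3], [4], [5]
  1-simplices (10): [1,2], [1,3], [1,4], [1,5], [2,3], [2,4], [2,5], [3,4], [3,5], [4,5]
  2-simplices (5): [1,2,3], [1,3,4], [1,4,5], [2,3,5], [2,4,5]

Hence C_0 ≅ Z^5, C_1 ≅ Z^10, C_2 ≅ Z^5.

∂_1: C_1 → C_0 maps an edge to its endpoints' difference, ∂[p,q] = q − p.
This gives a 5×10 integer matrix of rank 4; reducing to Smith normal form yields diagonal entries (1,1,1,1).

∂_2: C_2 → C_1 sends each 2-simplex [p,q,r] to [q,r] − [p,r] + [p,q]. For instance
  ∂[2,4,5] = [4,5] − [2,5] + [2,4],
  ∂[1,2,3] = [2,3] − [1,3] + [1,2].
This gives a 10×5 integer matrix of rank 5; reducing to Smith normal form yields diagonal entries (1,1,1,1,1).

Reading off H_k = ker ∂_k / im ∂_{k+1}:

  H_0: rank C_0 − rank ∂_1 = 5 − 4 = 1, and the invariant factors of ∂_1 are all 1, so H_0 = Z.
  H_1: rank ker ∂_1 − rank ∂_2 = (10 − 4) − 5 = 1, and the invariant factors of ∂_2 are all 1, so H_1 = Z.
  H_2: rank ker ∂_2 − rank ∂_3 = (5 − 5) − 0 = 0, and there is no ∂_3, so H_2 = 0.

H_0 = Z,  H_1 = Z,  H_2 = 0.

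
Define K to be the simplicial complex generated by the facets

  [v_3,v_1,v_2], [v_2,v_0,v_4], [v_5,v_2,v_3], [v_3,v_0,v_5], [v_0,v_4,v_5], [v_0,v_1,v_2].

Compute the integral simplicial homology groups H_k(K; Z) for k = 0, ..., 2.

H_0 ≅ Z,  H_1 ≅ Z,  H_2 = 0.

We work with the vertex ordering v_0 < v_1 < v_2 < v_3 < v_4 < v_5. The simplices of K, each written with vertices in increasing order, are:

  0-simplices (6): [v_0], [v_1], [v_2], [v_3], [v_4], [v_5]
  1-simplices (12): [v_0,v_1], [v_0,v_2], [v_0,v_3], [v_0,v_4], [v_0,v_5], [v_1,v_2], [v_1,v_3], [v_2,v_3], [v_2,v_4], [v_2,v_5], [v_3,v_5], [v_4,v_5]
  2-simplices (6): [v_0,v_1,v_2], [v_0,v_2,v_4], [v_0,v_3,v_5], [v_0,v_4,v_5], [v_1,v_2,v_3], [v_2,v_3,v_5]

giving chain groups C_0 ≅ Z^6, C_1 ≅ Z^12, C_2 ≅ Z^6.

Boundary ∂_1: C_1 → C_0 maps an edge to its endpoints' difference, ∂[p,q] = q − p. For instance
  ∂[v_2,v_3] = [v_3] − [v_2].
The resulting 6×12 matrix has rank 5, and its Smith normal form has invariant factors (1,1,1,1,1).

∂_2: C_2 → C_1 acts by ∂[p,q,r] = [q,r] − [p,r] + [p,q]. For instance
  ∂[v_0,v_3,v_5] = [v_3,v_5] − [v_0,v_5] + [v_0,v_3],
  ∂[v_0,v_4,v_5] = [v_4,v_5] − [v_0,v_5] + [v_0,v_4].
This gives a 12×6 integer matrix of rank 6; reducing to Smith normal form yields diagonal entries (1,1,1,1,1,1).

Computing H_k = (kernel of ∂_k) / (image of ∂_{k+1}):

  H_0: rank C_0 − rank ∂_1 = 6 − 5 = 1, and the invariant factors of ∂_1 are all 1, so H_0 ≅ Z.
  H_1: rank ker ∂_1 − rank ∂_2 = (12 − 5) − 6 = 1, and the invariant factors of ∂_2 are all 1, so H_1 ≅ Z.
  H_2: rank ker ∂_2 − rank ∂_3 = (6 − 6) − 0 = 0, and there is no ∂_3, so H_2 ≅ 0.

As a check, the Euler characteristic is 6 − 12 + 6 = 0, which agrees with 1 − 1 + 0 = 0.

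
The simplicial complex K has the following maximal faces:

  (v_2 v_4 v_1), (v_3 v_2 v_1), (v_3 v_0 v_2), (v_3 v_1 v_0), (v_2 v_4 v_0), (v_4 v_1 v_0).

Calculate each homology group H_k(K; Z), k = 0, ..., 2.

Order the vertices as v_0 < v_1 < v_2 < v_3 < v_4. Listing each simplex with vertices in this order, K has dimension 2 with simplices:

  0-simplices (5): [v_0], [v_1], [v_2], [v_3], [v_4]
  1-simplices (9): [v_0,v_1], [v_0,v_2], [v_0,v_3], [v_0,v_4], [v_1,v_2], [v_1,v_3], [v_1,v_4], [v_2,v_3], [v_2,v_4]
  2-simplices (6): [v_0,v_1,v_3], [v_0,v_1,v_4], [v_0,v_2,v_3], [v_0,v_2,v_4], [v_1,v_2,v_3], [v_1,v_2,v_4]

so the chain groups are C_0 ≅ Z^5, C_1 ≅ Z^9, C_2 ≅ Z^6.

The boundary map ∂_1: C_1 → C_0 sends each edge [p,q] (with p < q) to q − p. For instance
  ∂[v_0,v_1] = [v_1] − [v_0].
As a 5×9 matrix over Z this has rank 4, with invariant factors (1,1,1,1).

The boundary map ∂_2: C_2 → C_1 maps a triangle to the signed sum of its edges. For instance
  ∂[v_0,v_2,v_4] = [v_2,v_4] − [v_0,v_4] + [v_0,v_2],
  ∂[v_0,v_1,v_4] = [v_1,v_4] − [v_0,v_4] + [v_0,v_1].
The resulting 9×6 matrix has rank 5, and its Smith normal form has invariant factors (1,1,1,1,1).

Reading off H_k = ker ∂_k / im ∂_{k+1}:

  H_0: rank C_0 − rank ∂_1 = 5 − 4 = 1, and the invariant factors of ∂_1 are all 1, so H_0 ≅ Z.
  H_1: rank ker ∂_1 − rank ∂_2 = (9 − 4) − 5 = 0, and the invariant factors of ∂_2 are all 1, so H_1 ≅ 0.
  H_2: rank ker ∂_2 − rank ∂_3 = (6 − 5) − 0 = 1, and there is no ∂_3, so H_2 ≅ Z.

H_0 ≅ Z,  H_1 = 0,  H_2 ≅ Z.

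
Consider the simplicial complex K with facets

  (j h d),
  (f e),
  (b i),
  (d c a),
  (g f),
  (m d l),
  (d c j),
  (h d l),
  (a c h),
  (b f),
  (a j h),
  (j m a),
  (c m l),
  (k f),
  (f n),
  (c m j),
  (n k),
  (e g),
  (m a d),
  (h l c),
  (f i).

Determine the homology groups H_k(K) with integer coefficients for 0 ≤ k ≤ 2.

H_0 ≅ Z^2,  H_1 ≅ Z^3 ⊕ Z/2,  H_2 = 0.

Order the vertices as a < b < c < d < e < f < g < h < i < j < k < l < m < n. Listing each simplex with vertices in this order, K has dimension 2 with simplices:

  0-simplices (14): a, b, c, d, e, f, g, h, i, j, k, l, m, n
  1-simplices (27): ac, ad, ah, aj, am, bf, bi, cd, ch, cj, cl, cm, dh, dj, dl, dm, ef, eg, fg, fi, fk, fn, hj, hl, jm, kn, lm
  2-simplices (12): acd, ach, adm, ahj, ajm, cdj, chl, cjm, clm, dhj, dhl, dlm

so the chain groups are C_0 ≅ Z^14, C_1 ≅ Z^27, C_2 ≅ Z^12.

∂_1: C_1 → C_0 maps an edge to its endpoints' difference, ∂[p,q] = q − p. For instance
  ∂fk = k − f.
The 14×27 boundary matrix has rank 12 and Smith normal form diag(1,1,1,1,1,1,1,1,1,1,1,1).

Boundary ∂_2: C_2 → C_1 maps a triangle to the signed sum of its edges. For instance
  ∂acd = cd − ad + ac,
  ∂dhl = hl − dl + dh.
The resulting 27×12 matrix has rank 12, and its Smith normal form has invariant factors (1,1,1,1,1,1,1,1,1,1,1,2).

Computing H_k = (kernel of ∂_k) / (image of ∂_{k+1}):

  H_0: rank C_0 − rank ∂_1 = 14 − 12 = 2, and the invariant factors of ∂_1 are all 1, so H_0 ≅ Z^2.
  H_1: rank ker ∂_1 − rank ∂_2 = (27 − 12) − 12 = 3, and ∂_2 has invariant factor 2 > 1, so H_1 ≅ Z^3 ⊕ Z/2.
  H_2: rank ker ∂_2 − rank ∂_3 = (12 − 12) − 0 = 0, and there is no ∂_3, so H_2 ≅ 0.

(K is a triangulation of the disjoint union of a wedge of 3 circles and the real projective plane RP^2.)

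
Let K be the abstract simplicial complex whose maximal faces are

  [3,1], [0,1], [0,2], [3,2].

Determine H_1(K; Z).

H_1 = Z.

Fix the vertex order 0 < 1 < 2 < 3 and write every simplex with vertices in increasing order. Then dim K = 1 and the simplices of K are:

  0-simplices (4): [0], [1], [2], [3]
  1-simplices (4): [0,1], [0,2], [1,3], [2,3]

Hence C_0 ≅ Z^4, C_1 ≅ Z^4.

Boundary ∂_1: C_1 → C_0 maps an edge to its endpoints' difference, ∂[p,q] = q − p.
This gives a 4×4 integer matrix of rank 3; reducing to Smith normal form yields diagonal entries (1,1,1).

Now H_k = ker ∂_k / im ∂_{k+1}, so:

  H_1: rank ker ∂_1 − rank ∂_2 = (4 − 3) − 0 = 1, and there is no ∂_2, so H_1 = Z.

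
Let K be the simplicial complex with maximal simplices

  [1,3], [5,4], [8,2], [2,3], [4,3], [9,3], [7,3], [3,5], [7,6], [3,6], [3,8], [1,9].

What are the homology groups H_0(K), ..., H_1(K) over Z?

H_0 = Z,  H_1 = Z^4.

Fix the vertex order 1 < 2 < 3 < 4 < 5 < 6 < 7 < 8 < 9 and write every simplex with vertices in increasing order. Then dim K = 1 and the simplices of K are:

  0-simplices (9): [1], [2], [3], [4], [5], [6], [7], [8], [9]
  1-simplices (12): [1,3], [1,9], [2,3], [2,8], [3,4], [3,5], [3,6], [3,7], [3,8], [3,9], [4,5], [6,7]

giving chain groups C_0 ≅ Z^9, C_1 ≅ Z^12.

Boundary ∂_1: C_1 → C_0 is given by ∂[p,q] = [q] − [p]. For instance
  ∂[3,9] = [9] − [3].
The resulting 9×12 matrix has rank 8, and its Smith normal form has invariant factors (1,1,1,1,1,1,1,1).

From H_k ≅ ker(∂_k) / im(∂_{k+1}) we obtain:

  H_0: rank C_0 − rank ∂_1 = 9 − 8 = 1, and the invariant factors of ∂_1 are all 1, so H_0 = Z.
  H_1: rank ker ∂_1 − rank ∂_2 = (12 − 8) − 0 = 4, and there is no ∂_2, so H_1 = Z^4.

(K is a triangulation of a wedge of 4 circles.)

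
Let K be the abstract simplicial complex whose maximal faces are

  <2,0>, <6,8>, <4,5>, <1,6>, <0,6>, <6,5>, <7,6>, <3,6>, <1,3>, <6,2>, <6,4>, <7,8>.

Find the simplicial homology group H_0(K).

Fix the vertex order 0 < 1 < 2 < 3 < 4 < 5 < 6 < 7 < 8 and write every simplex with vertices in increasing order. Then dim K = 1 and the simplices of K are:

  0-simplices (9): [0], [1], [2], [3], [4], [5], [6], [7], [8]
  1-simplices (12): [0,2], [0,6], [1,3], [1,6], [2,6], [3,6], [4,5], [4,6], [5,6], [6,7], [6,8], [7,8]

giving chain groups C_0 ≅ Z^9, C_1 ≅ Z^12.

The boundary map ∂_1: C_1 → C_0 maps an edge to its endpoints' difference, ∂[p,q] = q − p.
This gives a 9×12 integer matrix of rank 8; reducing to Smith normal form yields diagonal entries (1,1,1,1,1,1,1,1).

From H_k ≅ ker(∂_k) / im(∂_{k+1}) we obtain:

  H_0: rank C_0 − rank ∂_1 = 9 − 8 = 1, and the invariant factors of ∂_1 are all 1, so H_0 ≅ Z.

H_0 = Z.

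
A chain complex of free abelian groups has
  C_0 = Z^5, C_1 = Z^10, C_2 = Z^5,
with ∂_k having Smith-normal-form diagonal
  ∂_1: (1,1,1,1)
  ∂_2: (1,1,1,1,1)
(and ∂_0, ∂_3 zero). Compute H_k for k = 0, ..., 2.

H_0: b_0 = 5 − 0 − 4 = 1; torsion from ∂_1 factors > 1: none. So H_0 = Z.
H_1: b_1 = 10 − 4 − 5 = 1; torsion from ∂_2 factors > 1: none. So H_1 = Z.
H_2: b_2 = 5 − 5 − 0 = 0; torsion from ∂_3 factors > 1: none. So H_2 = 0.

H_0 = Z,  H_1 = Z,  H_2 = 0.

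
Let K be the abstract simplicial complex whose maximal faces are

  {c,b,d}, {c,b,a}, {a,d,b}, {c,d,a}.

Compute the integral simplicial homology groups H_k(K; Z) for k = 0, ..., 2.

Fix the vertex order a < b < c < d and write every simplex with vertices in increasing order. Then dim K = 2 and the simplices of K are:

  0-simplices (4): a, b, c, d
  1-simplices (6): ab, ac, ad, bc, bd, cd
  2-simplices (4): abc, abd, acd, bcd

so the chain groups are C_0 ≅ Z^4, C_1 ≅ Z^6, C_2 ≅ Z^4.

∂_1: C_1 → C_0 is given by ∂[p,q] = [q] − [p].
As a 4×6 matrix over Z this has rank 3, with invariant factors (1,1,1).

The boundary map ∂_2: C_2 → C_1 acts by ∂[p,q,r] = [q,r] − [p,r] + [p,q]. For instance
  ∂abc = bc − ac + ab,
  ∂abd = bd − ad + ab.
This gives a 6×4 integer matrix of rank 3; reducing to Smith normal form yields diagonal entries (1,1,1).

Reading off H_k = ker ∂_k / im ∂_{k+1}:

  H_0: rank C_0 − rank ∂_1 = 4 − 3 = 1, and the invariant factors of ∂_1 are all 1, so H_0 ≅ Z.
  H_1: rank ker ∂_1 − rank ∂_2 = (6 − 3) − 3 = 0, and the invariant factors of ∂_2 are all 1, so H_1 ≅ 0.
  H_2: rank ker ∂_2 − rank ∂_3 = (4 − 3) − 0 = 1, and there is no ∂_3, so H_2 ≅ Z.

(K is a triangulation of the 2-sphere S^2.)

H_0 = Z,  H_1 = 0,  H_2 = Z.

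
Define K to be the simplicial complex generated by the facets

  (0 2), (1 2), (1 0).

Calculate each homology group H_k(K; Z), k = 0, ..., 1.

H_0 ≅ Z,  H_1 ≅ Z.

Order the vertices as 0 < 1 < 2. Listing each simplex with vertices in this order, K has dimension 1 with simplices:

  0-simplices (3): [0], [1], [2]
  1-simplices (3): [0,1], [0,2], [1,2]

Hence C_0 ≅ Z^3, C_1 ≅ Z^3.

∂_1: C_1 → C_0 is given by ∂[p,q] = [q] − [p]. For instance
  ∂[0,1] = [1] − [0].
As a 3×3 matrix over Z this has rank 2, with invariant factors (1,1).

Computing H_k = (kernel of ∂_k) / (image of ∂_{k+1}):

  H_0: rank C_0 − rank ∂_1 = 3 − 2 = 1, and the invariant factors of ∂_1 are all 1, so H_0 ≅ Z.
  H_1: rank ker ∂_1 − rank ∂_2 = (3 − 2) − 0 = 1, and there is no ∂_2, so H_1 ≅ Z.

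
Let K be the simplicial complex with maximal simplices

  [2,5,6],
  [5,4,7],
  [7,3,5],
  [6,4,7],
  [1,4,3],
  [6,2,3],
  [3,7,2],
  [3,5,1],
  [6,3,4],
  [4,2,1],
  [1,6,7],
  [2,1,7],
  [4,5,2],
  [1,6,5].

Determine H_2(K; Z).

Order the vertices as 1 < 2 < 3 < 4 < 5 < 6 < 7. Listing each simplex with vertices in this order, K has dimension 2 with simplices:

  0-simplices (7): [1], [2], [3], [4], [5], [6], [7]
  1-simplices (21): [1,2], [1,3], [1,4], [1,5], [1,6], [1,7], [2,3], [2,4], [2,5], [2,6], [2,7], [3,4], [3,5], [3,6], [3,7], [4,5], [4,6], [4,7], [5,6], [5,7], [6,7]
  2-simplices (14): [1,2,4], [1,2,7], [1,3,4], [1,3,5], [1,5,6], [1,6,7], [2,3,6], [2,3,7], [2,4,5], [2,5,6], [3,4,6], [3,5,7], [4,5,7], [4,6,7]

giving chain groups C_0 ≅ Z^7, C_1 ≅ Z^21, C_2 ≅ Z^14.

Boundary ∂_1: C_1 → C_0 maps an edge to its endpoints' difference, ∂[p,q] = q − p. For instance
  ∂[1,7] = [7] − [1].
The resulting 7×21 matrix has rank 6, and its Smith normal form has invariant factors (1,1,1,1,1,1).

∂_2: C_2 → C_1 maps a triangle to the signed sum of its edges. For instance
  ∂[1,3,4] = [3,4] − [1,4] + [1,3],
  ∂[2,4,5] = [4,5] − [2,5] + [2,4].
The resulting 21×14 matrix has rank 13, and its Smith normal form has invariant factors (1,1,1,1,1,1,1,1,1,1,1,1,1).

From H_k ≅ ker(∂_k) / im(∂_{k+1}) we obtain:

  H_2: rank ker ∂_2 − rank ∂_3 = (14 − 13) − 0 = 1, and there is no ∂_3, so H_2 = Z.

(K is a triangulation of the torus T^2.)

H_2 = Z.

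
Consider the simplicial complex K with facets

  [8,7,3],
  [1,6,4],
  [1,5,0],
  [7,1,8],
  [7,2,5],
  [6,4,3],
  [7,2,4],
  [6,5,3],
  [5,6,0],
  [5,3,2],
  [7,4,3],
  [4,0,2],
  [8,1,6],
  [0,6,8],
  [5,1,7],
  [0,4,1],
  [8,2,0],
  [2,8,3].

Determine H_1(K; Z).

Fix the vertex order 0 < 1 < 2 < 3 < 4 < 5 < 6 < 7 < 8 and write every simplex with vertices in increasing order. Then dim K = 2 and the simplices of K are:

  0-simplices (9): [0], [1], [2], [3], [4], [5], [6], [7], [8]
  1-simplices (27): (27 of them)
  2-simplices (18): [0,1,4], [0,1,5], [0,2,4], [0,2,8], [0,5,6], [0,6,8], [1,4,6], [1,5,7], [1,6,8], [1,7,8], [2,3,5], [2,3,8], [2,4,7], [2,5,7], [3,4,6], [3,4,7], [3,5,6], [3,7,8]

Hence C_0 ≅ Z^9, C_1 ≅ Z^27, C_2 ≅ Z^18.

The boundary map ∂_1: C_1 → C_0 maps an edge to its endpoints' difference, ∂[p,q] = q − p. For instance
  ∂[4,7] = [7] − [4].
The 9×27 boundary matrix has rank 8 and Smith normal form diag(1,1,1,1,1,1,1,1).

∂_2: C_2 → C_1 acts by ∂[p,q,r] = [q,r] − [p,r] + [p,q]. For instance
  ∂[0,2,4] = [2,4] − [0,4] + [0,2],
  ∂[2,3,5] = [3,5] − [2,5] + [2,3].
This gives a 27×18 integer matrix of rank 18; reducing to Smith normal form yields diagonal entries (1,1,1,1,1,1,1,1,1,1,1,1,1,1,1,1,1,2).

Now H_k = ker ∂_k / im ∂_{k+1}, so:

  H_1: rank ker ∂_1 − rank ∂_2 = (27 − 8) − 18 = 1, and ∂_2 has invariant factor 2 > 1, so H_1 = Z ⊕ Z/2.

H_1 = Z ⊕ Z/2.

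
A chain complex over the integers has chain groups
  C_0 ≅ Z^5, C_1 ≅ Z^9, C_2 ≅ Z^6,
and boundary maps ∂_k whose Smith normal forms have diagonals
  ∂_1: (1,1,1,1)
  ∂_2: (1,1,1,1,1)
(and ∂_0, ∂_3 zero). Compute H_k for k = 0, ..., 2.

H_0: b_0 = 5 − 0 − 4 = 1; torsion from ∂_1 factors > 1: none. So H_0 = Z.
H_1: b_1 = 9 − 4 − 5 = 0; torsion from ∂_2 factors > 1: none. So H_1 = 0.
H_2: b_2 = 6 − 5 − 0 = 1; torsion from ∂_3 factors > 1: none. So H_2 = Z.

H_0 = Z,  H_1 = 0,  H_2 = Z.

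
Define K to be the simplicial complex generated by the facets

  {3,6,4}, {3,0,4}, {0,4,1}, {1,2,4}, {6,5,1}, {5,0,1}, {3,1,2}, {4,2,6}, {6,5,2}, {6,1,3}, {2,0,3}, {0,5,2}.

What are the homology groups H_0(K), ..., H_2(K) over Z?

H_0 ≅ Z,  H_1 ≅ Z/2Z,  H_2 = 0.

Order the vertices as 0 < 1 < 2 < 3 < 4 < 5 < 6. Listing each simplex with vertices in this order, K has dimension 2 with simplices:

  0-simplices (7): [0], [1], [2], [3], [4], [5], [6]
  1-simplices (18): [0,1], [0,2], [0,3], [0,4], [0,5], [1,2], [1,3], [1,4], [1,5], [1,6], [2,3], [2,4], [2,5], [2,6], [3,4], [3,6], [4,6], [5,6]
  2-simplices (12): [0,1,4], [0,1,5], [0,2,3], [0,2,5], [0,3,4], [1,2,3], [1,2,4], [1,3,6], [1,5,6], [2,4,6], [2,5,6], [3,4,6]

so the chain groups are C_0 ≅ Z^7, C_1 ≅ Z^18, C_2 ≅ Z^12.

The boundary map ∂_1: C_1 → C_0 sends each edge [p,q] (with p < q) to q − p. For instance
  ∂[2,6] = [6] − [2].
This gives a 7×18 integer matrix of rank 6; reducing to Smith normal form yields diagonal entries (1,1,1,1,1,1).

∂_2: C_2 → C_1 maps a triangle to the signed sum of its edges. For instance
  ∂[1,3,6] = [3,6] − [1,6] + [1,3],
  ∂[3,4,6] = [4,6] − [3,6] + [3,4].
The 18×12 boundary matrix has rank 12 and Smith normal form diag(1,1,1,1,1,1,1,1,1,1,1,2).

Computing H_k = (kernel of ∂_k) / (image of ∂_{k+1}):

  H_0: rank C_0 − rank ∂_1 = 7 − 6 = 1, and the invariant factors of ∂_1 are all 1, so H_0 = Z.
  H_1: rank ker ∂_1 − rank ∂_2 = (18 − 6) − 12 = 0, and ∂_2 has invariant factor 2 > 1, so H_1 = Z/2Z.
  H_2: rank ker ∂_2 − rank ∂_3 = (12 − 12) − 0 = 0, and there is no ∂_3, so H_2 = 0.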